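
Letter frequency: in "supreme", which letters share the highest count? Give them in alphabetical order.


Word: "supreme"
Letter counts:
  'e': 2
  'm': 1
  'p': 1
  'r': 1
  's': 1
  'u': 1
Maximum count = 2
Most frequent = 'e' (2 times each)


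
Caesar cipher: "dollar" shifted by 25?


Word: "dollar"
Shift: 25
Each letter → (letter + shift) mod 26:
  'd' (3) + 25 = 2 → 'c'
  'o' (14) + 25 = 13 → 'n'
  'l' (11) + 25 = 10 → 'k'
  'l' (11) + 25 = 10 → 'k'
  'a' (0) + 25 = 25 → 'z'
  'r' (17) + 25 = 16 → 'q'
Result = "cnkkzq"


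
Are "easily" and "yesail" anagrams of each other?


Word 1: "easily" → sorted: aeilsy
Word 2: "yesail" → sorted: aeilsy
Same letters? aeilsy == aeilsy
Anagram = Yes


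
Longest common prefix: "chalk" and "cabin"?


Word 1: "chalk"
Word 2: "cabin"
Comparing from start:
  Pos 0: 'c' == 'c'
  Pos 1: 'h' != 'a' (stop)
LCP = "c" (length 1)


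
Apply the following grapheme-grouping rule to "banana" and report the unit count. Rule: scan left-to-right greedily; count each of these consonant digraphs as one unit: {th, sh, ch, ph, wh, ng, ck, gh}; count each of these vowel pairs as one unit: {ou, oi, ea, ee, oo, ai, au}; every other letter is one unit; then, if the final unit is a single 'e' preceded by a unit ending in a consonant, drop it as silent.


Word: "banana" (6 letters)
Left-to-right scan:
  1. 'b' (letter)
  2. 'a' (letter)
  3. 'n' (letter)
  4. 'a' (letter)
  5. 'n' (letter)
  6. 'a' (letter)
Units from scan: 6
Sound units = 6 units


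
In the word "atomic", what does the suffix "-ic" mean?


Suffix: -ic
Example: atomic = atom + -ic
Meaning = relating to


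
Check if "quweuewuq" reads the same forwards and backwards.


Word: "quweuewuq"
Reversed: "quweuewuq"
Forward == Backward? quweuewuq == quweuewuq
Palindrome = Yes


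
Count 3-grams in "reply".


Word: "reply" (length 5)
Number of 3-grams = length - 3 + 1 = 5 - 3 + 1
= 3


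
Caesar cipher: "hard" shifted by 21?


Word: "hard"
Shift: 21
Each letter → (letter + shift) mod 26:
  'h' (7) + 21 = 2 → 'c'
  'a' (0) + 21 = 21 → 'v'
  'r' (17) + 21 = 12 → 'm'
  'd' (3) + 21 = 24 → 'y'
Result = "cvmy"


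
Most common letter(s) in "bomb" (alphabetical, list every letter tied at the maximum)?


Word: "bomb"
Letter counts:
  'b': 2
  'm': 1
  'o': 1
Maximum count = 2
Most frequent = 'b' (2 times each)


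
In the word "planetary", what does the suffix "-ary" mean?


Suffix: -ary
Example: planetary = planet + -ary
Meaning = relating to


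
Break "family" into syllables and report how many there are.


Word: "family"
Syllable breakdown: fam / i / ly
Counting: 3 parts
= 3 syllables


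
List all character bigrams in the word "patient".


Word: "patient" (length 7)
Number of bigrams = 7 - 2 + 1 = 6
  Position 0: "pa"
  Position 1: "at"
  Position 2: "ti"
  Position 3: "ie"
  Position 4: "en"
  Position 5: "nt"
Bigrams = "pa", "at", "ti", "ie", "en", "nt"


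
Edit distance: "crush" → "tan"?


Word 1: "crush" (length 5)
Word 2: "tan" (length 3)
One optimal edit sequence (insert/delete/substitute each cost 1):
  1. delete 'c'  (+1)
  2. delete 'r'  (+1)
  3. substitute 'u' -> 't'  (+1)
  4. substitute 's' -> 'a'  (+1)
  5. substitute 'h' -> 'n'  (+1)
Total edit operations: 5
Edit distance = 5


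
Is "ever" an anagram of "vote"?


Word 1: "vote" → sorted: eotv
Word 2: "ever" → sorted: eerv
Same letters? eotv != eerv
Anagram = No


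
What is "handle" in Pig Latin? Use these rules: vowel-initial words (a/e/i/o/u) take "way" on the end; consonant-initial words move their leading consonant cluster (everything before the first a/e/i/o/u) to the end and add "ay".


Word: "handle"
Starts with consonant(s) → move to end, add 'ay'
Consonant cluster: "h"
Pig Latin = "andlehay"


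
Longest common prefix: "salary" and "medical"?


Word 1: "salary"
Word 2: "medical"
Comparing from start:
  Pos 0: 's' != 'm' (stop)
LCP = "" (length 0)


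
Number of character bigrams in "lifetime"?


Word: "lifetime" (length 8)
Number of 2-grams = length - 2 + 1 = 8 - 2 + 1
= 7


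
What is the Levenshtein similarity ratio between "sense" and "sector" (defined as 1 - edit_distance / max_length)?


Word 1: "sense" (length 5)
Word 2: "sector" (length 6)
One optimal edit sequence:
  1. keep 's'
  2. keep 'e'
  3. insert 'c'  (+1)
  4. substitute 'n' -> 't'  (+1)
  5. substitute 's' -> 'o'  (+1)
  6. substitute 'e' -> 'r'  (+1)
Edit distance = 4
Max length = max(5, 6) = 6
Similarity = 1 - 4/6
= 0.3333


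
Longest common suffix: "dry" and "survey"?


Word 1: "dry"
Word 2: "survey"
Comparing from end:
  Pos -1: 'y' == 'y'
  Pos -2: 'r' != 'e' (stop)
LCS = "y" (length 1)


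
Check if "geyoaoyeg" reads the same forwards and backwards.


Word: "geyoaoyeg"
Reversed: "geyoaoyeg"
Forward == Backward? geyoaoyeg == geyoaoyeg
Palindrome = Yes


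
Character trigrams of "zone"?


Word: "zone" (length 4)
Number of trigrams = 4 - 3 + 1 = 2
  Position 0: "zon"
  Position 1: "one"
Trigrams = "zon", "one"


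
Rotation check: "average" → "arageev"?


Word: "average", Candidate: "arageev"
Method: check if candidate is substring of word+word
"averageaverage" contains "arageev"? No
Is rotation = No


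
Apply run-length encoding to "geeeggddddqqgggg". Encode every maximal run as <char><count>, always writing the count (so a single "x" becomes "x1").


String: "geeeggddddqqgggg"
Scanning for consecutive runs:
  'g' x 1
  'e' x 3
  'g' x 2
  'd' x 4
  'q' x 2
  'g' x 4
RLE = "g1e3g2d4q2g4"


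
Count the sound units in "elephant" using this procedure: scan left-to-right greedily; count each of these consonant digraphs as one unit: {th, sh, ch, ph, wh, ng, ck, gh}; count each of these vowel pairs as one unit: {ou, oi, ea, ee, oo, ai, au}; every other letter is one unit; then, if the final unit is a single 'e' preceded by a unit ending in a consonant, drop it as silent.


Word: "elephant" (8 letters)
Left-to-right scan:
  [1] 'e' (letter)
  [2] 'l' (letter)
  [3] 'e' (letter)
  [4] 'ph' (digraph)
  [5] 'a' (letter)
  [6] 'n' (letter)
  [7] 't' (letter)
Units from scan: 7
Sound units = 7 units


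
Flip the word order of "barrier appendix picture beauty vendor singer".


Original: "barrier appendix picture beauty vendor singer"
Words (1..n): barrier | appendix | picture | beauty | vendor | singer
Reversed (n..1): singer | vendor | beauty | picture | appendix | barrier
Result = "singer vendor beauty picture appendix barrier"


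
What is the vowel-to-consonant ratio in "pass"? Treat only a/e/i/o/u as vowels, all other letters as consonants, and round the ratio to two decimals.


Word: "pass"
Vowels (a,e,i,o,u): 1
Consonants: 3
Ratio = 1/3
= 0.33


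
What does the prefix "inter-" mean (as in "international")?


Prefix: inter-
As in: international -> inter- + national
Meaning = between


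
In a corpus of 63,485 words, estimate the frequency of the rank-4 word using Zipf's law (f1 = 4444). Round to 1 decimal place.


Zipf's law: f(r) = f(1) / r
f(1) = 4444
f(4) = 4444 / 4
= 1111.0 occurrences


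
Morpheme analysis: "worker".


Word: "worker"
Morphemes: work | -er
Each morpheme carries meaning
= 2 morphemes


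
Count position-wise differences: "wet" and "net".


Comparing character by character (same length = 3):
  Pos 0: 'w' vs 'n' !=
  Pos 1: 'e' vs 'e' =
  Pos 2: 't' vs 't' =
Hamming distance = 1


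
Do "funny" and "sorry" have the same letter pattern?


Pattern of "funny": [0, 1, 2, 2, 3]
Pattern of "sorry": [0, 1, 2, 2, 3]
Patterns match
Same pattern = Yes


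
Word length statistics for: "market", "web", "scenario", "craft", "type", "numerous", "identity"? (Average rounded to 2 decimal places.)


Lengths: "market"=6, "web"=3, "scenario"=8, "craft"=5, "type"=4, "numerous"=8, "identity"=8
Sum = 42, Count = 7
Average = 42/7 = 6.00
= avg=6.00, min=3, max=8


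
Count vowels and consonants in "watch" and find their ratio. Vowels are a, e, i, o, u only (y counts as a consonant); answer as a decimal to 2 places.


Word: "watch"
Vowels (a,e,i,o,u): 1
Consonants: 4
Ratio = 1/4
= 0.25


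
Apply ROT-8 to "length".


Word: "length"
Shift: 8
Each letter → (letter + shift) mod 26:
  'l' (11) + 8 = 19 → 't'
  'e' (4) + 8 = 12 → 'm'
  'n' (13) + 8 = 21 → 'v'
  'g' (6) + 8 = 14 → 'o'
  't' (19) + 8 = 1 → 'b'
  'h' (7) + 8 = 15 → 'p'
Result = "tmvobp"


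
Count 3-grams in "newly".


Word: "newly" (length 5)
Number of 3-grams = length - 3 + 1 = 5 - 3 + 1
= 3


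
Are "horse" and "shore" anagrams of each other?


Word 1: "horse" → sorted: ehors
Word 2: "shore" → sorted: ehors
Same letters? ehors == ehors
Anagram = Yes


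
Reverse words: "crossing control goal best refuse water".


Original: "crossing control goal best refuse water"
Words (1..n): crossing | control | goal | best | refuse | water
Reversed (n..1): water | refuse | best | goal | control | crossing
Result = "water refuse best goal control crossing"


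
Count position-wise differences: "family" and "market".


Comparing character by character (same length = 6):
  Pos 0: 'f' vs 'm' !=
  Pos 1: 'a' vs 'a' =
  Pos 2: 'm' vs 'r' !=
  Pos 3: 'i' vs 'k' !=
  Pos 4: 'l' vs 'e' !=
  Pos 5: 'y' vs 't' !=
Hamming distance = 5


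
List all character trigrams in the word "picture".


Word: "picture" (length 7)
Number of trigrams = 7 - 3 + 1 = 5
  Position 0: "pic"
  Position 1: "ict"
  Position 2: "ctu"
  Position 3: "tur"
  Position 4: "ure"
Trigrams = "pic", "ict", "ctu", "tur", "ure"


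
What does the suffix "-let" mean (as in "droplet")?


Suffix: -let
Example: droplet (drop + -let)
Meaning = small


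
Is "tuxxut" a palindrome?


Word: "tuxxut"
Reversed: "tuxxut"
Forward == Backward? tuxxut == tuxxut
Palindrome = Yes


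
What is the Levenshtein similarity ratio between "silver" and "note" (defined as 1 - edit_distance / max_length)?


Word 1: "silver" (length 6)
Word 2: "note" (length 4)
One optimal edit sequence:
  1. delete 's'  (+1)
  2. substitute 'i' -> 'n'  (+1)
  3. substitute 'l' -> 'o'  (+1)
  4. substitute 'v' -> 't'  (+1)
  5. keep 'e'
  6. delete 'r'  (+1)
Edit distance = 5
Max length = max(6, 4) = 6
Similarity = 1 - 5/6
= 0.1667


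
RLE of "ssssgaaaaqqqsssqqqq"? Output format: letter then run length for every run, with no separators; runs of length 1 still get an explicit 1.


String: "ssssgaaaaqqqsssqqqq"
Scanning for consecutive runs:
  's' x 4
  'g' x 1
  'a' x 4
  'q' x 3
  's' x 3
  'q' x 4
RLE = "s4g1a4q3s3q4"


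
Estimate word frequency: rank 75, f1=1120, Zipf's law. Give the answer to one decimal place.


Zipf's law: f(r) = f(1) / r
f(1) = 1120
f(75) = 1120 / 75
= 14.9 occurrences


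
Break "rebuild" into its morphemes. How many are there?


Word: "rebuild"
Morphemes: re- + build
Each morpheme carries meaning
= 2 morphemes


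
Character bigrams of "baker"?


Word: "baker" (length 5)
Number of bigrams = 5 - 2 + 1 = 4
  Position 0: "ba"
  Position 1: "ak"
  Position 2: "ke"
  Position 3: "er"
Bigrams = "ba", "ak", "ke", "er"


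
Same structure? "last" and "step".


Pattern of "last": [0, 1, 2, 3]
Pattern of "step": [0, 1, 2, 3]
Patterns match
Same pattern = Yes


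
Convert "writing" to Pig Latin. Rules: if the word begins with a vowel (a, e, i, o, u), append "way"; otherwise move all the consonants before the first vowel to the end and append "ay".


Word: "writing"
Starts with consonant(s) → move to end, add 'ay'
Consonant cluster: "wr"
Pig Latin = "itingwray"


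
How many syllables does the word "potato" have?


Word: "potato"
Syllable breakdown: po · ta · to
Counting: 3 parts
= 3 syllables


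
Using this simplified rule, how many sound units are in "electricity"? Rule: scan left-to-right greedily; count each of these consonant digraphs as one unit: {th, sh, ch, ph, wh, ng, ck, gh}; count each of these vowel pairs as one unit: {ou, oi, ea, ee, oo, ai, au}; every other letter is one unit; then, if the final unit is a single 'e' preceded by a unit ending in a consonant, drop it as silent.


Word: "electricity" (11 letters)
Left-to-right scan:
  [1] 'e' (letter)
  [2] 'l' (letter)
  [3] 'e' (letter)
  [4] 'c' (letter)
  [5] 't' (letter)
  [6] 'r' (letter)
  [7] 'i' (letter)
  [8] 'c' (letter)
  [9] 'i' (letter)
  [10] 't' (letter)
  [11] 'y' (letter)
Units from scan: 11
Sound units = 11 units


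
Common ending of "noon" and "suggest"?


Word 1: "noon"
Word 2: "suggest"
Comparing from end:
  Pos -1: 'n' != 't' (stop)
LCS = "" (length 0)


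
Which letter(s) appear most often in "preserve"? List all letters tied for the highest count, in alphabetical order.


Word: "preserve"
Letter counts:
  'e': 3
  'p': 1
  'r': 2
  's': 1
  'v': 1
Maximum count = 3
Most frequent = 'e' (3 times each)


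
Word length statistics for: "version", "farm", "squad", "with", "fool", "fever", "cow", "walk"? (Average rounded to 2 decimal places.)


Lengths: "version"=7, "farm"=4, "squad"=5, "with"=4, "fool"=4, "fever"=5, "cow"=3, "walk"=4
Sum = 36, Count = 8
Average = 36/8 = 4.50
= avg=4.50, min=3, max=7


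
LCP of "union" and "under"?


Word 1: "union"
Word 2: "under"
Comparing from start:
  Pos 0: 'u' == 'u'
  Pos 1: 'n' == 'n'
  Pos 2: 'i' != 'd' (stop)
LCP = "un" (length 2)


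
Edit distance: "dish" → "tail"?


Word 1: "dish" (length 4)
Word 2: "tail" (length 4)
One optimal edit sequence (insert/delete/substitute each cost 1):
  1. substitute 'd' -> 't'  (+1)
  2. substitute 'i' -> 'a'  (+1)
  3. substitute 's' -> 'i'  (+1)
  4. substitute 'h' -> 'l'  (+1)
Total edit operations: 4
Edit distance = 4


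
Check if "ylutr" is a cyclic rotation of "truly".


Word: "truly", Candidate: "ylutr"
Method: check if candidate is substring of word+word
"trulytruly" contains "ylutr"? No
Is rotation = No


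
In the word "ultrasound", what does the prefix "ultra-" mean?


Prefix: ultra-
Example: ultrasound = ultra- + sound
Meaning = beyond


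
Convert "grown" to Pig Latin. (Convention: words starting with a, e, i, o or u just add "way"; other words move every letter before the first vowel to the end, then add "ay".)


Word: "grown"
Starts with consonant(s) → move to end, add 'ay'
Consonant cluster: "gr"
Pig Latin = "owngray"


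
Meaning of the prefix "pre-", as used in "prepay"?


Prefix: pre-
Example: prepay = pre- + pay
Meaning = before


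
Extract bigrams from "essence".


Word: "essence" (length 7)
Number of bigrams = 7 - 2 + 1 = 6
  Position 0: "es"
  Position 1: "ss"
  Position 2: "se"
  Position 3: "en"
  Position 4: "nc"
  Position 5: "ce"
Bigrams = "es", "ss", "se", "en", "nc", "ce"


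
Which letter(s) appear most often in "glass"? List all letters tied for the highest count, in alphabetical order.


Word: "glass"
Letter counts:
  'a': 1
  'g': 1
  'l': 1
  's': 2
Maximum count = 2
Most frequent = 's' (2 times each)


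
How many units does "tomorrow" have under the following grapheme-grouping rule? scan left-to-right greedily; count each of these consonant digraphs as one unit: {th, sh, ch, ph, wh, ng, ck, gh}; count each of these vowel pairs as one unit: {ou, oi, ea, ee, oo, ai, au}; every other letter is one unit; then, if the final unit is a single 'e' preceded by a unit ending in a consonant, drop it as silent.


Word: "tomorrow" (8 letters)
Left-to-right scan:
  [1] 't' (letter)
  [2] 'o' (letter)
  [3] 'm' (letter)
  [4] 'o' (letter)
  [5] 'r' (letter)
  [6] 'r' (letter)
  [7] 'o' (letter)
  [8] 'w' (letter)
Units from scan: 8
Sound units = 8 units


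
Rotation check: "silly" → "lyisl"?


Word: "silly", Candidate: "lyisl"
Method: check if candidate is substring of word+word
"sillysilly" contains "lyisl"? No
Is rotation = No


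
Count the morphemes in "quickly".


Word: "quickly"
Morphemes: quick | -ly
Each morpheme carries meaning
= 2 morphemes


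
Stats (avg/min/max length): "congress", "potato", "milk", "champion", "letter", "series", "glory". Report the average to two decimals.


Lengths: "congress"=8, "potato"=6, "milk"=4, "champion"=8, "letter"=6, "series"=6, "glory"=5
Sum = 43, Count = 7
Average = 43/7 = 6.14
= avg=6.14, min=4, max=8


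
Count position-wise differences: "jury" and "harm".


Comparing character by character (same length = 4):
  Pos 0: 'j' vs 'h' !=
  Pos 1: 'u' vs 'a' !=
  Pos 2: 'r' vs 'r' =
  Pos 3: 'y' vs 'm' !=
Hamming distance = 3


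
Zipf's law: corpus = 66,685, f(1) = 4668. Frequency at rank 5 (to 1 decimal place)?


Zipf's law: f(r) = f(1) / r
f(1) = 4668
f(5) = 4668 / 5
= 933.6 occurrences


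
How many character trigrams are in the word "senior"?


Word: "senior" (length 6)
Number of 3-grams = length - 3 + 1 = 6 - 3 + 1
= 4


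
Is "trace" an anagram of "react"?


Word 1: "react" → sorted: acert
Word 2: "trace" → sorted: acert
Same letters? acert == acert
Anagram = Yes


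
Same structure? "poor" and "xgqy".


Pattern of "poor": [0, 1, 1, 2]
Pattern of "xgqy": [0, 1, 2, 3]
Patterns do not match
Same pattern = No


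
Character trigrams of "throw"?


Word: "throw" (length 5)
Number of trigrams = 5 - 3 + 1 = 3
  Position 0: "thr"
  Position 1: "hro"
  Position 2: "row"
Trigrams = "thr", "hro", "row"


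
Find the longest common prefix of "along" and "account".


Word 1: "along"
Word 2: "account"
Comparing from start:
  Pos 0: 'a' == 'a'
  Pos 1: 'l' != 'c' (stop)
LCP = "a" (length 1)


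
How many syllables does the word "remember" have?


Word: "remember"
Syllable breakdown: re · mem · ber
Counting: 3 parts
= 3 syllables


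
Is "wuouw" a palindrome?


Word: "wuouw"
Reversed: "wuouw"
Forward == Backward? wuouw == wuouw
Palindrome = Yes


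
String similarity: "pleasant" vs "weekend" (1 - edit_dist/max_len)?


Word 1: "pleasant" (length 8)
Word 2: "weekend" (length 7)
One optimal edit sequence:
  1. delete 'p'  (+1)
  2. substitute 'l' -> 'w'  (+1)
  3. keep 'e'
  4. substitute 'a' -> 'e'  (+1)
  5. substitute 's' -> 'k'  (+1)
  6. substitute 'a' -> 'e'  (+1)
  7. keep 'n'
  8. substitute 't' -> 'd'  (+1)
Edit distance = 6
Max length = max(8, 7) = 8
Similarity = 1 - 6/8
= 0.2500


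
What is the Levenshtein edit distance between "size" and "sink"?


Word 1: "size" (length 4)
Word 2: "sink" (length 4)
One optimal edit sequence (insert/delete/substitute each cost 1):
  1. keep 's'
  2. keep 'i'
  3. substitute 'z' -> 'n'  (+1)
  4. substitute 'e' -> 'k'  (+1)
Total edit operations: 2
Edit distance = 2


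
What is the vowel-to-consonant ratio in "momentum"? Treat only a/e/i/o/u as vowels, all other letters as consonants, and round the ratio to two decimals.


Word: "momentum"
Vowels (a,e,i,o,u): 3
Consonants: 5
Ratio = 3/5
= 0.60


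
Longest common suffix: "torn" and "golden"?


Word 1: "torn"
Word 2: "golden"
Comparing from end:
  Pos -1: 'n' == 'n'
  Pos -2: 'r' != 'e' (stop)
LCS = "n" (length 1)


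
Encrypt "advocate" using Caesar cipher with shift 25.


Word: "advocate"
Shift: 25
Each letter → (letter + shift) mod 26:
  'a' (0) + 25 = 25 → 'z'
  'd' (3) + 25 = 2 → 'c'
  'v' (21) + 25 = 20 → 'u'
  'o' (14) + 25 = 13 → 'n'
  'c' (2) + 25 = 1 → 'b'
  'a' (0) + 25 = 25 → 'z'
  't' (19) + 25 = 18 → 's'
  'e' (4) + 25 = 3 → 'd'
Result = "zcunbzsd"


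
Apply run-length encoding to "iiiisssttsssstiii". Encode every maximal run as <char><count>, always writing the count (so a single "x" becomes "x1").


String: "iiiisssttsssstiii"
Scanning for consecutive runs:
  'i' x 4
  's' x 3
  't' x 2
  's' x 4
  't' x 1
  'i' x 3
RLE = "i4s3t2s4t1i3"


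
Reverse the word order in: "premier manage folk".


Original: "premier manage folk"
Words (1..n): premier | manage | folk
Reversed (n..1): folk | manage | premier
Result = "folk manage premier"


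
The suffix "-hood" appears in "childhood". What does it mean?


Suffix: -hood
Example: childhood = child + -hood
Meaning = state / condition


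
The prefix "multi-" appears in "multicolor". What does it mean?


Prefix: multi-
Example: multicolor = multi- + color
Meaning = many


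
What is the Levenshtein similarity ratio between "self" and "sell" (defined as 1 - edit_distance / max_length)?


Word 1: "self" (length 4)
Word 2: "sell" (length 4)
One optimal edit sequence:
  1. keep 's'
  2. keep 'e'
  3. keep 'l'
  4. substitute 'f' -> 'l'  (+1)
Edit distance = 1
Max length = max(4, 4) = 4
Similarity = 1 - 1/4
= 0.7500


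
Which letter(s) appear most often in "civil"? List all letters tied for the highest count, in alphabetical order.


Word: "civil"
Letter counts:
  'c': 1
  'i': 2
  'l': 1
  'v': 1
Maximum count = 2
Most frequent = 'i' (2 times each)


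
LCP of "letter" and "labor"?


Word 1: "letter"
Word 2: "labor"
Comparing from start:
  Pos 0: 'l' == 'l'
  Pos 1: 'e' != 'a' (stop)
LCP = "l" (length 1)


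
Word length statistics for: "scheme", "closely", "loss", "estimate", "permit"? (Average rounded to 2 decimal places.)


Lengths: "scheme"=6, "closely"=7, "loss"=4, "estimate"=8, "permit"=6
Sum = 31, Count = 5
Average = 31/5 = 6.20
= avg=6.20, min=4, max=8


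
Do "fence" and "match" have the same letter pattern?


Pattern of "fence": [0, 1, 2, 3, 1]
Pattern of "match": [0, 1, 2, 3, 4]
Patterns do not match
Same pattern = No


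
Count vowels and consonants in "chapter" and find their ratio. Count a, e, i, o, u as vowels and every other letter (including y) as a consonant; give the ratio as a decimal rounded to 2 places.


Word: "chapter"
Vowels (a,e,i,o,u): 2
Consonants: 5
Ratio = 2/5
= 0.40


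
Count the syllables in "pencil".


Word: "pencil"
Syllable breakdown: pen · cil
Counting: 2 parts
= 2 syllables


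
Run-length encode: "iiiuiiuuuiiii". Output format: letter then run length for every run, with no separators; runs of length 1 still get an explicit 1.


String: "iiiuiiuuuiiii"
Scanning for consecutive runs:
  'i' x 3
  'u' x 1
  'i' x 2
  'u' x 3
  'i' x 4
RLE = "i3u1i2u3i4"


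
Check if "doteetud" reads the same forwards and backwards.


Word: "doteetud"
Reversed: "duteetod"
Forward == Backward? doteetud != duteetod
Palindrome = No


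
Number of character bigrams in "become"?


Word: "become" (length 6)
Number of 2-grams = length - 2 + 1 = 6 - 2 + 1
= 5


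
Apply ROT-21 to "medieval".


Word: "medieval"
Shift: 21
Each letter → (letter + shift) mod 26:
  'm' (12) + 21 = 7 → 'h'
  'e' (4) + 21 = 25 → 'z'
  'd' (3) + 21 = 24 → 'y'
  'i' (8) + 21 = 3 → 'd'
  'e' (4) + 21 = 25 → 'z'
  'v' (21) + 21 = 16 → 'q'
  'a' (0) + 21 = 21 → 'v'
  'l' (11) + 21 = 6 → 'g'
Result = "hzydzqvg"


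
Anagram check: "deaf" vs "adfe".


Word 1: "deaf" → sorted: adef
Word 2: "adfe" → sorted: adef
Same letters? adef == adef
Anagram = Yes


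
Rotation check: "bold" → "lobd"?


Word: "bold", Candidate: "lobd"
Method: check if candidate is substring of word+word
"boldbold" contains "lobd"? No
Is rotation = No


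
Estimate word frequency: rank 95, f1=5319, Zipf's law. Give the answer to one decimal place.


Zipf's law: f(r) = f(1) / r
f(1) = 5319
f(95) = 5319 / 95
= 56.0 occurrences


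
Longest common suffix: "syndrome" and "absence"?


Word 1: "syndrome"
Word 2: "absence"
Comparing from end:
  Pos -1: 'e' == 'e'
  Pos -2: 'm' != 'c' (stop)
LCS = "e" (length 1)


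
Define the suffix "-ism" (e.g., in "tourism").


Suffix: -ism
Example: tourism = tour + -ism
Meaning = belief / practice


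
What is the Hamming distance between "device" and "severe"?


Comparing character by character (same length = 6):
  Pos 0: 'd' vs 's' !=
  Pos 1: 'e' vs 'e' =
  Pos 2: 'v' vs 'v' =
  Pos 3: 'i' vs 'e' !=
  Pos 4: 'c' vs 'r' !=
  Pos 5: 'e' vs 'e' =
Hamming distance = 3


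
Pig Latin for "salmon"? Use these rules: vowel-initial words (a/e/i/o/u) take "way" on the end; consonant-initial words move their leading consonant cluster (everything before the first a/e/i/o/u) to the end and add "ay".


Word: "salmon"
Starts with consonant(s) → move to end, add 'ay'
Consonant cluster: "s"
Pig Latin = "almonsay"


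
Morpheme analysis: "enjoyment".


Word: "enjoyment"
Morphemes: en- / joy / -ment
Each morpheme carries meaning
= 3 morphemes


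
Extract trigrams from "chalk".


Word: "chalk" (length 5)
Number of trigrams = 5 - 3 + 1 = 3
  Position 0: "cha"
  Position 1: "hal"
  Position 2: "alk"
Trigrams = "cha", "hal", "alk"


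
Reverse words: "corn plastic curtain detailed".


Original: "corn plastic curtain detailed"
Words (1..n): corn | plastic | curtain | detailed
Reversed (n..1): detailed | curtain | plastic | corn
Result = "detailed curtain plastic corn"


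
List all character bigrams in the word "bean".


Word: "bean" (length 4)
Number of bigrams = 4 - 2 + 1 = 3
  Position 0: "be"
  Position 1: "ea"
  Position 2: "an"
Bigrams = "be", "ea", "an"


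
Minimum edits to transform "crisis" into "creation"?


Word 1: "crisis" (length 6)
Word 2: "creation" (length 8)
One optimal edit sequence (insert/delete/substitute each cost 1):
  1. keep 'c'
  2. keep 'r'
  3. insert 'e'  (+1)
  4. substitute 'i' -> 'a'  (+1)
  5. substitute 's' -> 't'  (+1)
  6. keep 'i'
  7. insert 'o'  (+1)
  8. substitute 's' -> 'n'  (+1)
Total edit operations: 5
Edit distance = 5


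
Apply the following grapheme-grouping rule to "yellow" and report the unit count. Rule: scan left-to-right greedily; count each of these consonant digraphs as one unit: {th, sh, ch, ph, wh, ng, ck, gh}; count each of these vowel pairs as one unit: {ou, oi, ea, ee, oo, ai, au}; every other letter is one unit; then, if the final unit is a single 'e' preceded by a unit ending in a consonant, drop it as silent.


Word: "yellow" (6 letters)
Left-to-right scan:
  (1) 'y' (letter)
  (2) 'e' (letter)
  (3) 'l' (letter)
  (4) 'l' (letter)
  (5) 'o' (letter)
  (6) 'w' (letter)
Units from scan: 6
Sound units = 6 units


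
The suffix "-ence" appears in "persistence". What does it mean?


Suffix: -ence
As in: persistence -> persist + -ence
Meaning = state of


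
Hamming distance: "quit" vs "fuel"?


Comparing character by character (same length = 4):
  Pos 0: 'q' vs 'f' !=
  Pos 1: 'u' vs 'u' =
  Pos 2: 'i' vs 'e' !=
  Pos 3: 't' vs 'l' !=
Hamming distance = 3


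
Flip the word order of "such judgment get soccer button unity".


Original: "such judgment get soccer button unity"
Words (1..n): such | judgment | get | soccer | button | unity
Reversed (n..1): unity | button | soccer | get | judgment | such
Result = "unity button soccer get judgment such"


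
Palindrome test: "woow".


Word: "woow"
Reversed: "woow"
Forward == Backward? woow == woow
Palindrome = Yes


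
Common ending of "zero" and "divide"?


Word 1: "zero"
Word 2: "divide"
Comparing from end:
  Pos -1: 'o' != 'e' (stop)
LCS = "" (length 0)


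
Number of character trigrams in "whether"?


Word: "whether" (length 7)
Number of 3-grams = length - 3 + 1 = 7 - 3 + 1
= 5


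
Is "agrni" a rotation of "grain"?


Word: "grain", Candidate: "agrni"
Method: check if candidate is substring of word+word
"graingrain" contains "agrni"? No
Is rotation = No


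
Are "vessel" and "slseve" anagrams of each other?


Word 1: "vessel" → sorted: eelssv
Word 2: "slseve" → sorted: eelssv
Same letters? eelssv == eelssv
Anagram = Yes


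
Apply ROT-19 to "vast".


Word: "vast"
Shift: 19
Each letter → (letter + shift) mod 26:
  'v' (21) + 19 = 14 → 'o'
  'a' (0) + 19 = 19 → 't'
  's' (18) + 19 = 11 → 'l'
  't' (19) + 19 = 12 → 'm'
Result = "otlm"


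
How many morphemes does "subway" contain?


Word: "subway"
Morphemes: sub- | way
Each morpheme carries meaning
= 2 morphemes


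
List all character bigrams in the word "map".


Word: "map" (length 3)
Number of bigrams = 3 - 2 + 1 = 2
  Position 0: "ma"
  Position 1: "ap"
Bigrams = "ma", "ap"


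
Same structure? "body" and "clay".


Pattern of "body": [0, 1, 2, 3]
Pattern of "clay": [0, 1, 2, 3]
Patterns match
Same pattern = Yes


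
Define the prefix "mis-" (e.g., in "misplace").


Prefix: mis-
Example: misplace (mis- + place)
Meaning = wrongly


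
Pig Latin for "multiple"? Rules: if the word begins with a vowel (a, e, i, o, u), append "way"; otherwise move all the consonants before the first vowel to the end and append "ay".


Word: "multiple"
Starts with consonant(s) → move to end, add 'ay'
Consonant cluster: "m"
Pig Latin = "ultiplemay"


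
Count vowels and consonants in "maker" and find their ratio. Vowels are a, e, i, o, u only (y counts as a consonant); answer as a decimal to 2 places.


Word: "maker"
Vowels (a,e,i,o,u): 2
Consonants: 3
Ratio = 2/3
= 0.67


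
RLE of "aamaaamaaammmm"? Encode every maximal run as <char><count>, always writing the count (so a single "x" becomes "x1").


String: "aamaaamaaammmm"
Scanning for consecutive runs:
  'a' x 2
  'm' x 1
  'a' x 3
  'm' x 1
  'a' x 3
  'm' x 4
RLE = "a2m1a3m1a3m4"


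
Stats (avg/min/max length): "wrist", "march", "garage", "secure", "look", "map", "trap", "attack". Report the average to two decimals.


Lengths: "wrist"=5, "march"=5, "garage"=6, "secure"=6, "look"=4, "map"=3, "trap"=4, "attack"=6
Sum = 39, Count = 8
Average = 39/8 = 4.88
= avg=4.88, min=3, max=6


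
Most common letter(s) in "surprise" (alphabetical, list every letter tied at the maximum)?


Word: "surprise"
Letter counts:
  'e': 1
  'i': 1
  'p': 1
  'r': 2
  's': 2
  'u': 1
Maximum count = 2
Most frequent = 'r', 's' (2 times each)


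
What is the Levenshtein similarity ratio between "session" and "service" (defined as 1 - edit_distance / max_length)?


Word 1: "session" (length 7)
Word 2: "service" (length 7)
One optimal edit sequence:
  1. keep 's'
  2. keep 'e'
  3. substitute 's' -> 'r'  (+1)
  4. substitute 's' -> 'v'  (+1)
  5. keep 'i'
  6. substitute 'o' -> 'c'  (+1)
  7. substitute 'n' -> 'e'  (+1)
Edit distance = 4
Max length = max(7, 7) = 7
Similarity = 1 - 4/7
= 0.4286


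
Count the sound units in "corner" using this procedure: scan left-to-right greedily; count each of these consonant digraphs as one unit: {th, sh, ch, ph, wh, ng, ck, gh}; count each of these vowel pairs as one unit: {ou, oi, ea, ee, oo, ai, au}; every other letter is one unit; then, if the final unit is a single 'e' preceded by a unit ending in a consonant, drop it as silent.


Word: "corner" (6 letters)
Left-to-right scan:
  [1] 'c' (letter)
  [2] 'o' (letter)
  [3] 'r' (letter)
  [4] 'n' (letter)
  [5] 'e' (letter)
  [6] 'r' (letter)
Units from scan: 6
Sound units = 6 units


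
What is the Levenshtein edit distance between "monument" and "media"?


Word 1: "monument" (length 8)
Word 2: "media" (length 5)
One optimal edit sequence (insert/delete/substitute each cost 1):
  1. keep 'm'
  2. delete 'o'  (+1)
  3. delete 'n'  (+1)
  4. delete 'u'  (+1)
  5. substitute 'm' -> 'e'  (+1)
  6. substitute 'e' -> 'd'  (+1)
  7. substitute 'n' -> 'i'  (+1)
  8. substitute 't' -> 'a'  (+1)
Total edit operations: 7
Edit distance = 7


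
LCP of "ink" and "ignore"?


Word 1: "ink"
Word 2: "ignore"
Comparing from start:
  Pos 0: 'i' == 'i'
  Pos 1: 'n' != 'g' (stop)
LCP = "i" (length 1)


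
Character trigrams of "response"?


Word: "response" (length 8)
Number of trigrams = 8 - 3 + 1 = 6
  Position 0: "res"
  Position 1: "esp"
  Position 2: "spo"
  Position 3: "pon"
  Position 4: "ons"
  Position 5: "nse"
Trigrams = "res", "esp", "spo", "pon", "ons", "nse"


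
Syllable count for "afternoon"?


Word: "afternoon"
Syllable breakdown: af | ter | noon
Counting: 3 parts
= 3 syllables


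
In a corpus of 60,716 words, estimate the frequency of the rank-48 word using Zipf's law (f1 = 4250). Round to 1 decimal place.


Zipf's law: f(r) = f(1) / r
f(1) = 4250
f(48) = 4250 / 48
= 88.5 occurrences


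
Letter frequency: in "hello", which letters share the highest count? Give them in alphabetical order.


Word: "hello"
Letter counts:
  'e': 1
  'h': 1
  'l': 2
  'o': 1
Maximum count = 2
Most frequent = 'l' (2 times each)


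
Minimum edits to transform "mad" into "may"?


Word 1: "mad" (length 3)
Word 2: "may" (length 3)
One optimal edit sequence (insert/delete/substitute each cost 1):
  1. keep 'm'
  2. keep 'a'
  3. substitute 'd' -> 'y'  (+1)
Total edit operations: 1
Edit distance = 1


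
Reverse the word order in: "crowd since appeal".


Original: "crowd since appeal"
Words (1..n): crowd | since | appeal
Reversed (n..1): appeal | since | crowd
Result = "appeal since crowd"


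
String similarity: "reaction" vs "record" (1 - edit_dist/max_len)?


Word 1: "reaction" (length 8)
Word 2: "record" (length 6)
One optimal edit sequence:
  1. keep 'r'
  2. keep 'e'
  3. delete 'a'  (+1)
  4. keep 'c'
  5. delete 't'  (+1)
  6. substitute 'i' -> 'o'  (+1)
  7. substitute 'o' -> 'r'  (+1)
  8. substitute 'n' -> 'd'  (+1)
Edit distance = 5
Max length = max(8, 6) = 8
Similarity = 1 - 5/8
= 0.3750


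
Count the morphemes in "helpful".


Word: "helpful"
Morphemes: help + -ful
Each morpheme carries meaning
= 2 morphemes


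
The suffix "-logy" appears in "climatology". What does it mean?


Suffix: -logy
As in: climatology -> climate + -logy, with a spelling change
Meaning = study of


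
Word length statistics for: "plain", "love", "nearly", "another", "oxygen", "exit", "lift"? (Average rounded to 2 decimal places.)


Lengths: "plain"=5, "love"=4, "nearly"=6, "another"=7, "oxygen"=6, "exit"=4, "lift"=4
Sum = 36, Count = 7
Average = 36/7 = 5.14
= avg=5.14, min=4, max=7


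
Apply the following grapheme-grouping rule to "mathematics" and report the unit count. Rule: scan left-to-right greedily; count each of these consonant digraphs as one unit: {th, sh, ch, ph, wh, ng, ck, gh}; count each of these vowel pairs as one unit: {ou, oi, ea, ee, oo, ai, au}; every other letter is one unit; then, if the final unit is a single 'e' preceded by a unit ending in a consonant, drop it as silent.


Word: "mathematics" (11 letters)
Left-to-right scan:
  [1] 'm' (letter)
  [2] 'a' (letter)
  [3] 'th' (digraph)
  [4] 'e' (letter)
  [5] 'm' (letter)
  [6] 'a' (letter)
  [7] 't' (letter)
  [8] 'i' (letter)
  [9] 'c' (letter)
  [10] 's' (letter)
Units from scan: 10
Sound units = 10 units


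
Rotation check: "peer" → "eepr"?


Word: "peer", Candidate: "eepr"
Method: check if candidate is substring of word+word
"peerpeer" contains "eepr"? No
Is rotation = No


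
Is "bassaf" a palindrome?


Word: "bassaf"
Reversed: "fassab"
Forward == Backward? bassaf != fassab
Palindrome = No


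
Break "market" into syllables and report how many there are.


Word: "market"
Syllable breakdown: mar · ket
Counting: 2 parts
= 2 syllables


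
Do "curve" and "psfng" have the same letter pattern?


Pattern of "curve": [0, 1, 2, 3, 4]
Pattern of "psfng": [0, 1, 2, 3, 4]
Patterns match
Same pattern = Yes


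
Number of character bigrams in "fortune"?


Word: "fortune" (length 7)
Number of 2-grams = length - 2 + 1 = 7 - 2 + 1
= 6


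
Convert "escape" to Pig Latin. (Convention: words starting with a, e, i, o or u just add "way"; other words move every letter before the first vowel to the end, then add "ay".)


Word: "escape"
Starts with vowel → add 'way'
Pig Latin = "escapeway"


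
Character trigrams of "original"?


Word: "original" (length 8)
Number of trigrams = 8 - 3 + 1 = 6
  Position 0: "ori"
  Position 1: "rig"
  Position 2: "igi"
  Position 3: "gin"
  Position 4: "ina"
  Position 5: "nal"
Trigrams = "ori", "rig", "igi", "gin", "ina", "nal"


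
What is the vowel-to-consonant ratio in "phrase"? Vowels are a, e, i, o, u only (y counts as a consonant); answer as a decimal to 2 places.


Word: "phrase"
Vowels (a,e,i,o,u): 2
Consonants: 4
Ratio = 2/4
= 0.50


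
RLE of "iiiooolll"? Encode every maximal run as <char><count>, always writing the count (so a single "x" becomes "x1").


String: "iiiooolll"
Scanning for consecutive runs:
  'i' x 3
  'o' x 3
  'l' x 3
RLE = "i3o3l3"


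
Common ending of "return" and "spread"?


Word 1: "return"
Word 2: "spread"
Comparing from end:
  Pos -1: 'n' != 'd' (stop)
LCS = "" (length 0)


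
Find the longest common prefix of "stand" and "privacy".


Word 1: "stand"
Word 2: "privacy"
Comparing from start:
  Pos 0: 's' != 'p' (stop)
LCP = "" (length 0)


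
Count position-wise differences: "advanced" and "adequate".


Comparing character by character (same length = 8):
  Pos 0: 'a' vs 'a' =
  Pos 1: 'd' vs 'd' =
  Pos 2: 'v' vs 'e' !=
  Pos 3: 'a' vs 'q' !=
  Pos 4: 'n' vs 'u' !=
  Pos 5: 'c' vs 'a' !=
  Pos 6: 'e' vs 't' !=
  Pos 7: 'd' vs 'e' !=
Hamming distance = 6


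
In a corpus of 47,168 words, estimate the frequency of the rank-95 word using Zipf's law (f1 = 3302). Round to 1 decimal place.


Zipf's law: f(r) = f(1) / r
f(1) = 3302
f(95) = 3302 / 95
= 34.8 occurrences


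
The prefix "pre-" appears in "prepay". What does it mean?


Prefix: pre-
Example: prepay (pre- + pay)
Meaning = before


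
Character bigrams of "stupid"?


Word: "stupid" (length 6)
Number of bigrams = 6 - 2 + 1 = 5
  Position 0: "st"
  Position 1: "tu"
  Position 2: "up"
  Position 3: "pi"
  Position 4: "id"
Bigrams = "st", "tu", "up", "pi", "id"


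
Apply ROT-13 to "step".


Word: "step"
Shift: 13
Each letter → (letter + shift) mod 26:
  's' (18) + 13 = 5 → 'f'
  't' (19) + 13 = 6 → 'g'
  'e' (4) + 13 = 17 → 'r'
  'p' (15) + 13 = 2 → 'c'
Result = "fgrc"


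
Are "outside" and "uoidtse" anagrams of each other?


Word 1: "outside" → sorted: deiostu
Word 2: "uoidtse" → sorted: deiostu
Same letters? deiostu == deiostu
Anagram = Yes


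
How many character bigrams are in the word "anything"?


Word: "anything" (length 8)
Number of 2-grams = length - 2 + 1 = 8 - 2 + 1
= 7


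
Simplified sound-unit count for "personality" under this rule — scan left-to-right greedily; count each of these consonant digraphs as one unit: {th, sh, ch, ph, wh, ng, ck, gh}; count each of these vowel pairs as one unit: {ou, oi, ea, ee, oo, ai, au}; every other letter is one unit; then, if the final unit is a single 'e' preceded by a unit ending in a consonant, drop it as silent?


Word: "personality" (11 letters)
Left-to-right scan:
  (1) 'p' (letter)
  (2) 'e' (letter)
  (3) 'r' (letter)
  (4) 's' (letter)
  (5) 'o' (letter)
  (6) 'n' (letter)
  (7) 'a' (letter)
  (8) 'l' (letter)
  (9) 'i' (letter)
  (10) 't' (letter)
  (11) 'y' (letter)
Units from scan: 11
Sound units = 11 units


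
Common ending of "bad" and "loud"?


Word 1: "bad"
Word 2: "loud"
Comparing from end:
  Pos -1: 'd' == 'd'
  Pos -2: 'a' != 'u' (stop)
LCS = "d" (length 1)


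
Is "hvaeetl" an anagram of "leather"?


Word 1: "leather" → sorted: aeehlrt
Word 2: "hvaeetl" → sorted: aeehltv
Same letters? aeehlrt != aeehltv
Anagram = No


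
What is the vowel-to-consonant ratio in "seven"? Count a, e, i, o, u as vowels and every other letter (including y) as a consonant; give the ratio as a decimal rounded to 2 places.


Word: "seven"
Vowels (a,e,i,o,u): 2
Consonants: 3
Ratio = 2/3
= 0.67


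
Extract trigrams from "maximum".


Word: "maximum" (length 7)
Number of trigrams = 7 - 3 + 1 = 5
  Position 0: "max"
  Position 1: "axi"
  Position 2: "xim"
  Position 3: "imu"
  Position 4: "mum"
Trigrams = "max", "axi", "xim", "imu", "mum"


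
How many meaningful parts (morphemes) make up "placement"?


Word: "placement"
Morphemes: place + -ment
Each morpheme carries meaning
= 2 morphemes


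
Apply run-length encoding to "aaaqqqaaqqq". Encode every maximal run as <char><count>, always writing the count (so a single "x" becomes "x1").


String: "aaaqqqaaqqq"
Scanning for consecutive runs:
  'a' x 3
  'q' x 3
  'a' x 2
  'q' x 3
RLE = "a3q3a2q3"
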